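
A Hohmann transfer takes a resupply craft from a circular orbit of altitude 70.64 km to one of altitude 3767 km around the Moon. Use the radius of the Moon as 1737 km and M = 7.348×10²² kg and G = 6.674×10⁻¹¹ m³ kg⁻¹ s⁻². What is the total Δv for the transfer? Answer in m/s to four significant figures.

μ = GM = 6.674×10⁻¹¹ × 7.348×10²² = 4.904×10¹² m³/s².
r₁ = 1737 + 70.64 = 1807.6 km = 1.8076×10⁶ m.
r₂ = 1737 + 3767 = 5504.0 km = 5.5040×10⁶ m.
Transfer ellipse a_t = (r₁ + r₂)/2 = 3.656×10⁶ m.
At r₁: circular v_c1 = √(μ/r₁) = 1647 m/s; transfer-perilune v_p = √[μ(2/r₁ − 1/a_t)] = 2021 m/s.
Δv₁ = v_p − v_c1 = 373.9 m/s.
At r₂: circular v_c2 = √(μ/r₂) = 943.9 m/s; transfer-apolune v_a = √[μ(2/r₂ − 1/a_t)] = 663.7 m/s.
Δv₂ = v_c2 − v_a = 280.2 m/s.
Total Δv = Δv₁ + Δv₂ = 654.1 m/s.

Δv_total ≈ 654.1 m/s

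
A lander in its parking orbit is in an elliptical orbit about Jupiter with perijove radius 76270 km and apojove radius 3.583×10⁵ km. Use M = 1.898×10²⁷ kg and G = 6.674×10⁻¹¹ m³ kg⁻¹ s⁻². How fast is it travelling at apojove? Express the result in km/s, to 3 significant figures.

v ≈ 11.1 km/s

μ = GM = 6.674×10⁻¹¹ × 1.898×10²⁷ = 1.267×10¹⁷ m³/s².
Semi-major axis a = (r_p + r_a)/2 = 2.1728×10⁵ km = 2.173×10⁸ m.
Vis-viva: v² = μ(2/r − 1/a) = 1.267×10¹⁷ × (5.582×10⁻⁹ − 4.602×10⁻⁹) = 1.241×10⁸ m²/s².
v = 11140 m/s = 11.14 km/s.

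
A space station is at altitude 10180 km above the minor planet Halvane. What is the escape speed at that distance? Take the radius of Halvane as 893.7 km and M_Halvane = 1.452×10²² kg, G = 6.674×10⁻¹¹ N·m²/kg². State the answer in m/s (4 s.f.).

v_esc ≈ 418.4 m/s

μ = GM = 6.674×10⁻¹¹ × 1.452×10²² = 9.691×10¹¹ m³/s².
r = 893.7 + 10180 = 11074 km = 1.1074×10⁷ m.
Escape speed v_esc = √(2μ/r) = √(2 × 9.691×10¹¹ / 1.107×10⁷) = √(1.750×10⁵) = 418.4 m/s.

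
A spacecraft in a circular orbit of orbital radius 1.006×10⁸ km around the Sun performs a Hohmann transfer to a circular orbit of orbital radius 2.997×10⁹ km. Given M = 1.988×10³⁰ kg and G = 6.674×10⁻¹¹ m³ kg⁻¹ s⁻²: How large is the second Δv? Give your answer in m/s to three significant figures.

μ = GM = 6.674×10⁻¹¹ × 1.988×10³⁰ = 1.327×10²⁰ m³/s².
r₁ = 1.006×10⁸ km = 1.006×10¹¹ m.
r₂ = 2.997×10⁹ km = 2.997×10¹² m.
Transfer ellipse a_t = (r₁ + r₂)/2 = 1.549×10¹² m.
At r₁: circular v_c1 = √(μ/r₁) = 36320 m/s; transfer-perihelion v_p = √[μ(2/r₁ − 1/a_t)] = 50520 m/s.
At r₂: circular v_c2 = √(μ/r₂) = 6654 m/s; transfer-aphelion v_a = √[μ(2/r₂ − 1/a_t)] = 1696 m/s.
Δv₂ = v_c2 − v_a = 4958 m/s.

Δv ≈ 4960 m/s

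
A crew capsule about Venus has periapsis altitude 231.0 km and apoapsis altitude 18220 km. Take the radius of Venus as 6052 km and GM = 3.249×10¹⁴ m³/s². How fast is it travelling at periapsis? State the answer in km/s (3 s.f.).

v ≈ 9.06 km/s

r_p = 6052 + 231.0 = 6283.0 km = 6.2830×10⁶ m.
r_a = 6052 + 18220 = 24272 km = 2.4272×10⁷ m.
Semi-major axis a = (r_p + r_a)/2 = 15278 km = 1.528×10⁷ m.
Vis-viva: v² = μ(2/r − 1/a) = 3.249×10¹⁴ × (3.183×10⁻⁷ − 6.546×10⁻⁸) = 8.216×10⁷ m²/s².
v = 9064 m/s = 9.064 km/s.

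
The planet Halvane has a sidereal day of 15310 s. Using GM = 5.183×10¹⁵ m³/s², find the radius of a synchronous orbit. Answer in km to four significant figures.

r_sync ≈ 31340 km

A synchronous orbit has period T, so by Kepler's third law a = (μT²/4π²)^(1/3).
μT²/4π² = 5.183×10¹⁵ × (1.531×10⁴)² / 39.48 = 3.077×10²² m³.
a = 3.134×10⁷ m = 31337 km.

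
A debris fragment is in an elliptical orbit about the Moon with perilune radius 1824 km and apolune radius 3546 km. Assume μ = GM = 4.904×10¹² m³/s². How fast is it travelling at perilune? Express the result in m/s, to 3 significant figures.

Semi-major axis a = (r_p + r_a)/2 = 2685.0 km = 2.685×10⁶ m.
Vis-viva: v² = μ(2/r − 1/a) = 4.904×10¹² × (1.096×10⁻⁶ − 3.724×10⁻⁷) = 3.551×10⁶ m²/s².
v = 1884 m/s.

v ≈ 1880 m/s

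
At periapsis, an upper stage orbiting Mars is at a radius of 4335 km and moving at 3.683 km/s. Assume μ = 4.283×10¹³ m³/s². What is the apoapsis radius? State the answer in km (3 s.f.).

r_p = 4.335×10⁶ m.
Specific energy ε = v²/2 − μ/r = -3.098×10⁶ J/kg, so a = −μ/(2ε) = 6.913×10⁶ m.
The apsides satisfy r_p + r_a = 2a, so the apoapsis radius is 2a − r_p = 9.491×10⁶ m = 9490.9 km.

apoapsis radius ≈ 9490 km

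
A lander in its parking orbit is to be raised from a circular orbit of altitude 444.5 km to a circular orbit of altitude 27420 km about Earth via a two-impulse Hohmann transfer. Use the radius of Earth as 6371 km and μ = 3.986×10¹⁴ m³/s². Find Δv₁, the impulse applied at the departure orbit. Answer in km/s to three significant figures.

Δv ≈ 2.22 km/s

r₁ = 6371 + 444.5 = 6815.5 km = 6.8155×10⁶ m.
r₂ = 6371 + 27420 = 33791 km = 3.3791×10⁷ m.
Transfer ellipse a_t = (r₁ + r₂)/2 = 2.030×10⁷ m.
At r₁: circular v_c1 = √(μ/r₁) = 7648 m/s; transfer-perigee v_p = √[μ(2/r₁ − 1/a_t)] = 9866 m/s.
Δv₁ = v_p − v_c1 = 2218 m/s.
= 2.218 km/s.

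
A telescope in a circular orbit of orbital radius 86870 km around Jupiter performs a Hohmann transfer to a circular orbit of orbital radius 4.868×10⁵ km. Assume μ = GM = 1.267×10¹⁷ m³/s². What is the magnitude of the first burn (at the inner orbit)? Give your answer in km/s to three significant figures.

r₁ = 86870 km = 8.687×10⁷ m.
r₂ = 4.868×10⁵ km = 4.868×10⁸ m.
Transfer ellipse a_t = (r₁ + r₂)/2 = 2.868×10⁸ m.
At r₁: circular v_c1 = √(μ/r₁) = 38190 m/s; transfer-perijove v_p = √[μ(2/r₁ − 1/a_t)] = 49750 m/s.
Δv₁ = v_p − v_c1 = 11560 m/s.
= 11.56 km/s.

Δv ≈ 11.6 km/s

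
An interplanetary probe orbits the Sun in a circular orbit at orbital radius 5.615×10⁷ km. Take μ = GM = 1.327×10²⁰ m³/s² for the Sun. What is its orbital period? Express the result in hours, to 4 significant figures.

r = 5.615×10⁷ km = 5.615×10¹⁰ m.
Kepler's third law: T = 2π√(r³/μ) = 2π√((5.615×10¹⁰)³ / 1.327×10²⁰).
r³/μ = 1.334×10¹² s², so T = 2π × 1.155×10⁶ = 7.257×10⁶ s.
Converting: 7.257×10⁶ s ÷ 3600 = 2016 hours.

T ≈ 2016 hours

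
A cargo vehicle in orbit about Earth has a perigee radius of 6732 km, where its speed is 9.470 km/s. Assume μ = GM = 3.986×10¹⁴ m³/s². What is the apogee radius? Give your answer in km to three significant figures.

r_p = 6.732×10⁶ m.
Specific energy ε = v²/2 − μ/r = -1.437×10⁷ J/kg, so a = −μ/(2ε) = 1.387×10⁷ m.
The apsides satisfy r_p + r_a = 2a, so the apogee radius is 2a − r_p = 2.101×10⁷ m = 21008 km.

apogee radius ≈ 21000 km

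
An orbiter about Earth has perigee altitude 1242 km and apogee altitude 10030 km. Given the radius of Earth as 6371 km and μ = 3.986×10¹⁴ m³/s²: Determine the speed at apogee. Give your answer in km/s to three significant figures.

r_p = 6371 + 1242 = 7613.0 km = 7.6130×10⁶ m.
r_a = 6371 + 10030 = 16401 km = 1.6401×10⁷ m.
Semi-major axis a = (r_p + r_a)/2 = 12007 km = 1.201×10⁷ m.
Vis-viva: v² = μ(2/r − 1/a) = 3.986×10¹⁴ × (1.219×10⁻⁷ − 8.328×10⁻⁸) = 1.541×10⁷ m²/s².
v = 3925 m/s = 3.925 km/s.

v ≈ 3.93 km/s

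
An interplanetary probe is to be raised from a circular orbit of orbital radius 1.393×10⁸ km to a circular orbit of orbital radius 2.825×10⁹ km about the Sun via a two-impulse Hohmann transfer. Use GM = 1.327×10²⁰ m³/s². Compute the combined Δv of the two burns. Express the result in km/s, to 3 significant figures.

Δv_total ≈ 16.5 km/s

r₁ = 1.393×10⁸ km = 1.393×10¹¹ m.
r₂ = 2.825×10⁹ km = 2.825×10¹² m.
Transfer ellipse a_t = (r₁ + r₂)/2 = 1.482×10¹² m.
At r₁: circular v_c1 = √(μ/r₁) = 30860 m/s; transfer-perihelion v_p = √[μ(2/r₁ − 1/a_t)] = 42610 m/s.
Δv₁ = v_p − v_c1 = 11750 m/s.
At r₂: circular v_c2 = √(μ/r₂) = 6854 m/s; transfer-aphelion v_a = √[μ(2/r₂ − 1/a_t)] = 2101 m/s.
Δv₂ = v_c2 − v_a = 4753 m/s.
Total Δv = Δv₁ + Δv₂ = 16500 m/s = 16.50 km/s.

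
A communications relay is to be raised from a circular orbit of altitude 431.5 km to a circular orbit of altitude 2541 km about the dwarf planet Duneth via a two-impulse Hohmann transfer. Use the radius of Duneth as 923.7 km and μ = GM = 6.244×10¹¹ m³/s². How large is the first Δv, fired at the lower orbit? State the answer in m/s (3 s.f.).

r₁ = 923.7 + 431.5 = 1355.2 km = 1.3552×10⁶ m.
r₂ = 923.7 + 2541 = 3464.7 km = 3.4647×10⁶ m.
Transfer ellipse a_t = (r₁ + r₂)/2 = 2.410×10⁶ m.
At r₁: circular v_c1 = √(μ/r₁) = 678.8 m/s; transfer-periapsis v_p = √[μ(2/r₁ − 1/a_t)] = 813.9 m/s.
Δv₁ = v_p − v_c1 = 135.1 m/s.

Δv ≈ 135 m/s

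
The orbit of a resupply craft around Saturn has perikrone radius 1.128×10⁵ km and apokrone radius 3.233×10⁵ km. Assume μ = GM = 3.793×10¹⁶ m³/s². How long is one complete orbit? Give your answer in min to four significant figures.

Semi-major axis a = (r_p + r_a)/2 = (1.1280×10⁵ + 3.2330×10⁵)/2 = 2.1805×10⁵ km = 2.180×10⁸ m.
By Kepler's third law T = 2π√(a³/μ) = 2π × 1.653×10⁴ = 1.039×10⁵ s.
= 1731 min.

T ≈ 1731 min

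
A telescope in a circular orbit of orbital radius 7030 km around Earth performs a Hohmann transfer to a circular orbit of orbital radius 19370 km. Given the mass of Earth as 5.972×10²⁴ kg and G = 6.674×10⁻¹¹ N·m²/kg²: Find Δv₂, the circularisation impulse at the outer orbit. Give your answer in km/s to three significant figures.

Δv ≈ 1.23 km/s

μ = GM = 6.674×10⁻¹¹ × 5.972×10²⁴ = 3.986×10¹⁴ m³/s².
r₁ = 7030 km = 7.030×10⁶ m.
r₂ = 19370 km = 1.937×10⁷ m.
Transfer ellipse a_t = (r₁ + r₂)/2 = 1.320×10⁷ m.
At r₁: circular v_c1 = √(μ/r₁) = 7530 m/s; transfer-perigee v_p = √[μ(2/r₁ − 1/a_t)] = 9121 m/s.
At r₂: circular v_c2 = √(μ/r₂) = 4536 m/s; transfer-apogee v_a = √[μ(2/r₂ − 1/a_t)] = 3310 m/s.
Δv₂ = v_c2 − v_a = 1226 m/s.
= 1.226 km/s.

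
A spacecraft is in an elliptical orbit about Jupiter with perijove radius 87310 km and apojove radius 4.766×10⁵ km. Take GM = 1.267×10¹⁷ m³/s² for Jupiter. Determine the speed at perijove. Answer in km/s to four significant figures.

v ≈ 49.53 km/s

Semi-major axis a = (r_p + r_a)/2 = 2.8196×10⁵ km = 2.820×10⁸ m.
Vis-viva: v² = μ(2/r − 1/a) = 1.267×10¹⁷ × (2.291×10⁻⁸ − 3.547×10⁻⁹) = 2.453×10⁹ m²/s².
v = 49530 m/s = 49.53 km/s.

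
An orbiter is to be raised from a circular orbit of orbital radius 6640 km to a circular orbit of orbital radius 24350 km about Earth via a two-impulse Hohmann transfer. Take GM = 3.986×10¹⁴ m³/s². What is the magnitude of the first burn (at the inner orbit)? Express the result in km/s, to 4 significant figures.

Δv ≈ 1.965 km/s

r₁ = 6640 km = 6.640×10⁶ m.
r₂ = 24350 km = 2.435×10⁷ m.
Transfer ellipse a_t = (r₁ + r₂)/2 = 1.550×10⁷ m.
At r₁: circular v_c1 = √(μ/r₁) = 7748 m/s; transfer-perigee v_p = √[μ(2/r₁ − 1/a_t)] = 9713 m/s.
Δv₁ = v_p − v_c1 = 1965 m/s.
= 1.965 km/s.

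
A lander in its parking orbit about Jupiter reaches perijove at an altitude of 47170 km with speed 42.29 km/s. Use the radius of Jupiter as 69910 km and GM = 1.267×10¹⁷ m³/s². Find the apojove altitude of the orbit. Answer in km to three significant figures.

apojove altitude ≈ 4.87×10⁵ km

r_p = 69910 + 47170 = 1.1708×10⁵ km = 1.171×10⁸ m.
Specific energy ε = v²/2 − μ/r = -1.879×10⁸ J/kg, so a = −μ/(2ε) = 3.371×10⁸ m.
The apsides satisfy r_p + r_a = 2a, so the apojove radius is 2a − r_p = 5.571×10⁸ m = 5.5706×10⁵ km.
Apojove altitude = 5.5706×10⁵ − 69910 = 4.8715×10⁵ km.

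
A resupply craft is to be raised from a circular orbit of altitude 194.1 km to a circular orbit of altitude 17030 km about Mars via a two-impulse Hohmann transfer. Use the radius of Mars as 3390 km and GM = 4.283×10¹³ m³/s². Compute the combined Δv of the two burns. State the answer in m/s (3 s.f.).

Δv_total ≈ 1710 m/s

r₁ = 3390 + 194.1 = 3584.1 km = 3.5841×10⁶ m.
r₂ = 3390 + 17030 = 20420 km = 2.0420×10⁷ m.
Transfer ellipse a_t = (r₁ + r₂)/2 = 1.200×10⁷ m.
At r₁: circular v_c1 = √(μ/r₁) = 3457 m/s; transfer-periapsis v_p = √[μ(2/r₁ − 1/a_t)] = 4509 m/s.
Δv₁ = v_p − v_c1 = 1052 m/s.
At r₂: circular v_c2 = √(μ/r₂) = 1448 m/s; transfer-apoapsis v_a = √[μ(2/r₂ − 1/a_t)] = 791.4 m/s.
Δv₂ = v_c2 − v_a = 656.8 m/s.
Total Δv = Δv₁ + Δv₂ = 1709 m/s.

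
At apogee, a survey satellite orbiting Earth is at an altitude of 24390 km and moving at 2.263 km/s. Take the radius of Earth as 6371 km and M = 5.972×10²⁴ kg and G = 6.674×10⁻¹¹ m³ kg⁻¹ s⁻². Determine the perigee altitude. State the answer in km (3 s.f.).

perigee altitude ≈ 1210 km

μ = GM = 6.674×10⁻¹¹ × 5.972×10²⁴ = 3.986×10¹⁴ m³/s².
r_a = 6371 + 24390 = 30761 km = 3.076×10⁷ m.
Specific energy ε = v²/2 − μ/r = -1.040×10⁷ J/kg, so a = −μ/(2ε) = 1.917×10⁷ m.
The apsides satisfy r_p + r_a = 2a, so the perigee radius is 2a − r_a = 7.576×10⁶ m = 7576.3 km.
Perigee altitude = 7576.3 − 6371 = 1205.3 km.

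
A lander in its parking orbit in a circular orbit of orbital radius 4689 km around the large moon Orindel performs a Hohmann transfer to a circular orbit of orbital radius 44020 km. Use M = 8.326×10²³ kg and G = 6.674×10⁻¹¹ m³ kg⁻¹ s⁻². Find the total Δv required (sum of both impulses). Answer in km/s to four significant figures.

μ = GM = 6.674×10⁻¹¹ × 8.326×10²³ = 5.557×10¹³ m³/s².
r₁ = 4689 km = 4.689×10⁶ m.
r₂ = 44020 km = 4.402×10⁷ m.
Transfer ellipse a_t = (r₁ + r₂)/2 = 2.435×10⁷ m.
At r₁: circular v_c1 = √(μ/r₁) = 3442 m/s; transfer-periapsis v_p = √[μ(2/r₁ − 1/a_t)] = 4628 m/s.
Δv₁ = v_p − v_c1 = 1186 m/s.
At r₂: circular v_c2 = √(μ/r₂) = 1124 m/s; transfer-apoapsis v_a = √[μ(2/r₂ − 1/a_t)] = 493.0 m/s.
Δv₂ = v_c2 − v_a = 630.5 m/s.
Total Δv = Δv₁ + Δv₂ = 1816 m/s = 1.816 km/s.

Δv_total ≈ 1.816 km/s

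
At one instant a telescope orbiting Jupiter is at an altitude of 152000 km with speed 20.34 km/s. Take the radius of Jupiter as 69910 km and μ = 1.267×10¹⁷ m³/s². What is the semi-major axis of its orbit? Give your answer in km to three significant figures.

a ≈ 1.74×10⁵ km

r = 69910 + 152000 = 2.2191×10⁵ km = 2.219×10⁸ m.
Vis-viva rearranged: 1/a = 2/r − v²/μ = 9.013×10⁻⁹ − 3.265×10⁻⁹ = 5.747×10⁻⁹ m⁻¹.
a = 1.740×10⁸ m = 1.7399×10⁵ km.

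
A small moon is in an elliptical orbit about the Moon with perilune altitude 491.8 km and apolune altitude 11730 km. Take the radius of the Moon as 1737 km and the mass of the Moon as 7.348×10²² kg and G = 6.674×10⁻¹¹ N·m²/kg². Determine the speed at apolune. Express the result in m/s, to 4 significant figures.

v ≈ 321.6 m/s

μ = GM = 6.674×10⁻¹¹ × 7.348×10²² = 4.904×10¹² m³/s².
r_p = 1737 + 491.8 = 2228.8 km = 2.2288×10⁶ m.
r_a = 1737 + 11730 = 13467 km = 1.3467×10⁷ m.
Semi-major axis a = (r_p + r_a)/2 = 7847.9 km = 7.848×10⁶ m.
Vis-viva: v² = μ(2/r − 1/a) = 4.904×10¹² × (1.485×10⁻⁷ − 1.274×10⁻⁷) = 1.034×10⁵ m²/s².
v = 321.6 m/s.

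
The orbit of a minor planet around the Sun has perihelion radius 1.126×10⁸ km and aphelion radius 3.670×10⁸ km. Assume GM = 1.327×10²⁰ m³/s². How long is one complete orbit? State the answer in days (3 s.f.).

T ≈ 741 days

Semi-major axis a = (r_p + r_a)/2 = (1.1260×10⁸ + 3.6700×10⁸)/2 = 2.3980×10⁸ km = 2.398×10¹¹ m.
By Kepler's third law T = 2π√(a³/μ) = 2π × 1.019×10⁷ = 6.405×10⁷ s.
= 741.3 days.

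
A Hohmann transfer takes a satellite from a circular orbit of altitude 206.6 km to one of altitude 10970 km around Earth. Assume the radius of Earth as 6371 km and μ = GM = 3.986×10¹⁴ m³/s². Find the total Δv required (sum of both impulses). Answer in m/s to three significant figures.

Δv_total ≈ 2830 m/s

r₁ = 6371 + 206.6 = 6577.6 km = 6.5776×10⁶ m.
r₂ = 6371 + 10970 = 17341 km = 1.7341×10⁷ m.
Transfer ellipse a_t = (r₁ + r₂)/2 = 1.196×10⁷ m.
At r₁: circular v_c1 = √(μ/r₁) = 7785 m/s; transfer-perigee v_p = √[μ(2/r₁ − 1/a_t)] = 9374 m/s.
Δv₁ = v_p − v_c1 = 1589 m/s.
At r₂: circular v_c2 = √(μ/r₂) = 4794 m/s; transfer-apogee v_a = √[μ(2/r₂ − 1/a_t)] = 3556 m/s.
Δv₂ = v_c2 − v_a = 1239 m/s.
Total Δv = Δv₁ + Δv₂ = 2828 m/s.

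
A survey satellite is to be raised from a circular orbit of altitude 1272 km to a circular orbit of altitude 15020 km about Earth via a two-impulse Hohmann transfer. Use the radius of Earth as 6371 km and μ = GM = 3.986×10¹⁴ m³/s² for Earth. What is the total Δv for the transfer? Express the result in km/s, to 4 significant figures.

Δv_total ≈ 2.729 km/s

r₁ = 6371 + 1272 = 7643.0 km = 7.6430×10⁶ m.
r₂ = 6371 + 15020 = 21391 km = 2.1391×10⁷ m.
Transfer ellipse a_t = (r₁ + r₂)/2 = 1.452×10⁷ m.
At r₁: circular v_c1 = √(μ/r₁) = 7222 m/s; transfer-perigee v_p = √[μ(2/r₁ − 1/a_t)] = 8766 m/s.
Δv₁ = v_p − v_c1 = 1545 m/s.
At r₂: circular v_c2 = √(μ/r₂) = 4317 m/s; transfer-apogee v_a = √[μ(2/r₂ − 1/a_t)] = 3132 m/s.
Δv₂ = v_c2 − v_a = 1185 m/s.
Total Δv = Δv₁ + Δv₂ = 2729 m/s = 2.729 km/s.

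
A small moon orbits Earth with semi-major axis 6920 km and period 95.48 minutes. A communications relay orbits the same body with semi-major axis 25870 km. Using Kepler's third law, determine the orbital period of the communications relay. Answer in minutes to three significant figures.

Kepler's third law: T² ∝ a³, so T₂ = T₁ (a₂/a₁)^(3/2).
a₂/a₁ = 3.738, (a₂/a₁)^(3/2) = 7.228.
T₂ = 95.48 × 7.228 = 690.2 minutes.

T₂ ≈ 690 minutes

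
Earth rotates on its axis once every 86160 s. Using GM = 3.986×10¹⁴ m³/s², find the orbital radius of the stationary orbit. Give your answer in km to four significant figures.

r_sync ≈ 42160 km

A synchronous orbit has period T, so by Kepler's third law a = (μT²/4π²)^(1/3).
μT²/4π² = 3.986×10¹⁴ × (8.616×10⁴)² / 39.48 = 7.495×10²² m³.
a = 4.216×10⁷ m = 42163 km.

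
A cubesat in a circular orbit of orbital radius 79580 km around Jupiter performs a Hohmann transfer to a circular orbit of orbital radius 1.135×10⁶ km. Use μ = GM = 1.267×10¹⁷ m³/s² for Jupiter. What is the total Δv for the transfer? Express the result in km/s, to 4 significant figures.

Δv_total ≈ 21.39 km/s

r₁ = 79580 km = 7.958×10⁷ m.
r₂ = 1.135×10⁶ km = 1.135×10⁹ m.
Transfer ellipse a_t = (r₁ + r₂)/2 = 6.073×10⁸ m.
At r₁: circular v_c1 = √(μ/r₁) = 39900 m/s; transfer-perijove v_p = √[μ(2/r₁ − 1/a_t)] = 54550 m/s.
Δv₁ = v_p − v_c1 = 14650 m/s.
At r₂: circular v_c2 = √(μ/r₂) = 10570 m/s; transfer-apojove v_a = √[μ(2/r₂ − 1/a_t)] = 3825 m/s.
Δv₂ = v_c2 − v_a = 6741 m/s.
Total Δv = Δv₁ + Δv₂ = 21390 m/s = 21.39 km/s.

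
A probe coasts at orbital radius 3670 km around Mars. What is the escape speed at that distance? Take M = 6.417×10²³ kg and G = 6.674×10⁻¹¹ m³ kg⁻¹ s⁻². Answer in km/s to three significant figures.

μ = GM = 6.674×10⁻¹¹ × 6.417×10²³ = 4.283×10¹³ m³/s².
r = 3670 km = 3.670×10⁶ m.
Escape speed v_esc = √(2μ/r) = √(2 × 4.283×10¹³ / 3.670×10⁶) = √(2.334×10⁷) = 4831 m/s.
= 4.831 km/s.

v_esc ≈ 4.83 km/s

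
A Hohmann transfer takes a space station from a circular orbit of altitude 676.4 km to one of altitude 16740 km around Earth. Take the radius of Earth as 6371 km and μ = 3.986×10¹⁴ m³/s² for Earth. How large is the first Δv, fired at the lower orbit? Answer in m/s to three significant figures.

Δv ≈ 1790 m/s

r₁ = 6371 + 676.4 = 7047.4 km = 7.0474×10⁶ m.
r₂ = 6371 + 16740 = 23111 km = 2.3111×10⁷ m.
Transfer ellipse a_t = (r₁ + r₂)/2 = 1.508×10⁷ m.
At r₁: circular v_c1 = √(μ/r₁) = 7521 m/s; transfer-perigee v_p = √[μ(2/r₁ − 1/a_t)] = 9311 m/s.
Δv₁ = v_p − v_c1 = 1790 m/s.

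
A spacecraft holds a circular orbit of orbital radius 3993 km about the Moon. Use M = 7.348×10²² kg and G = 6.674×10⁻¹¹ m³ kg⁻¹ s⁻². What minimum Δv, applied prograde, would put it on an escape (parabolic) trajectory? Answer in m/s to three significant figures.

μ = GM = 6.674×10⁻¹¹ × 7.348×10²² = 4.904×10¹² m³/s².
r = 3993 km = 3.993×10⁶ m.
Circular speed v_c = √(μ/r) = 1108 m/s.
Escape speed v_esc = √(2μ/r) = √2 × v_c = 1567 m/s.
Δv = v_esc − v_c = 459.0 m/s.

Δv ≈ 459 m/s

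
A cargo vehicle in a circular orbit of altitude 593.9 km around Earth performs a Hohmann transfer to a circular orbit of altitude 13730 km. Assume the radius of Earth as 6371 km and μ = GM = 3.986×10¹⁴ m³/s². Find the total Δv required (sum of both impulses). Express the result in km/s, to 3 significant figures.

Δv_total ≈ 2.91 km/s

r₁ = 6371 + 593.9 = 6964.9 km = 6.9649×10⁶ m.
r₂ = 6371 + 13730 = 20101 km = 2.0101×10⁷ m.
Transfer ellipse a_t = (r₁ + r₂)/2 = 1.353×10⁷ m.
At r₁: circular v_c1 = √(μ/r₁) = 7565 m/s; transfer-perigee v_p = √[μ(2/r₁ − 1/a_t)] = 9220 m/s.
Δv₁ = v_p − v_c1 = 1655 m/s.
At r₂: circular v_c2 = √(μ/r₂) = 4453 m/s; transfer-apogee v_a = √[μ(2/r₂ − 1/a_t)] = 3195 m/s.
Δv₂ = v_c2 − v_a = 1258 m/s.
Total Δv = Δv₁ + Δv₂ = 2913 m/s = 2.913 km/s.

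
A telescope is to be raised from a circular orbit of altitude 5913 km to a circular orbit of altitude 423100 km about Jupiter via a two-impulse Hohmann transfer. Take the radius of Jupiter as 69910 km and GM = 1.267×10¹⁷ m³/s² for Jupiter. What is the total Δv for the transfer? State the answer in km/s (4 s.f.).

r₁ = 69910 + 5913 = 75823 km = 7.5823×10⁷ m.
r₂ = 69910 + 423100 = 493010 km = 4.9301×10⁸ m.
Transfer ellipse a_t = (r₁ + r₂)/2 = 2.844×10⁸ m.
At r₁: circular v_c1 = √(μ/r₁) = 40880 m/s; transfer-perijove v_p = √[μ(2/r₁ − 1/a_t)] = 53820 m/s.
Δv₁ = v_p − v_c1 = 12940 m/s.
At r₂: circular v_c2 = √(μ/r₂) = 16030 m/s; transfer-apojove v_a = √[μ(2/r₂ − 1/a_t)] = 8277 m/s.
Δv₂ = v_c2 − v_a = 7754 m/s.
Total Δv = Δv₁ + Δv₂ = 20700 m/s = 20.70 km/s.

Δv_total ≈ 20.70 km/s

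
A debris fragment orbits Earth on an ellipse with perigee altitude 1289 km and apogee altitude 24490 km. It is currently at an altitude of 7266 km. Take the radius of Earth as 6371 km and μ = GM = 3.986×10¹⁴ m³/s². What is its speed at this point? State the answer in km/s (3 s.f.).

r_p = 6371 + 1289 = 7660.0 km = 7.6600×10⁶ m.
r_a = 6371 + 24490 = 30861 km = 3.0861×10⁷ m.
r = 6371 + 7266 = 13637 km = 1.364×10⁷ m.
Semi-major axis a = (r_p + r_a)/2 = 19260 km = 1.926×10⁷ m.
Vis-viva: v² = μ(2/r − 1/a) = 3.986×10¹⁴ × (1.467×10⁻⁷ − 5.192×10⁻⁸) = 3.776×10⁷ m²/s².
v = 6145 m/s = 6.145 km/s.

v ≈ 6.15 km/s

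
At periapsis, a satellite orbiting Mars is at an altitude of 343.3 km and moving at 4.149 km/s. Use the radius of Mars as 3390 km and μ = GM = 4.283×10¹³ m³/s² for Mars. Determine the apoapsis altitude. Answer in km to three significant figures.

r_p = 3390 + 343.3 = 3733.3 km = 3.733×10⁶ m.
Specific energy ε = v²/2 − μ/r = -2.865×10⁶ J/kg, so a = −μ/(2ε) = 7.474×10⁶ m.
The apsides satisfy r_p + r_a = 2a, so the apoapsis radius is 2a − r_p = 1.121×10⁷ m = 11214 km.
Apoapsis altitude = 11214 − 3390 = 7824.4 km.

apoapsis altitude ≈ 7820 km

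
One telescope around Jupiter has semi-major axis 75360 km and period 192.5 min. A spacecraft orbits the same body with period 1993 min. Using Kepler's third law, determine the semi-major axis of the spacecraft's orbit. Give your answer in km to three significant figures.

a₂ ≈ 3.58×10⁵ km

Kepler's third law: a³ ∝ T², so a₂ = a₁ (T₂/T₁)^(2/3).
T₂/T₁ = 10.35, (T₂/T₁)^(2/3) = 4.750.
a₂ = 75360 × 4.750 = 3.580×10⁵ km.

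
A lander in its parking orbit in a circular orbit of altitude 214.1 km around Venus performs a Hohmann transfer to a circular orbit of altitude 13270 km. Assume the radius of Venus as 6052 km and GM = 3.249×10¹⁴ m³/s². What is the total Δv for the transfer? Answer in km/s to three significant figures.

Δv_total ≈ 2.88 km/s

r₁ = 6052 + 214.1 = 6266.1 km = 6.2661×10⁶ m.
r₂ = 6052 + 13270 = 19322 km = 1.9322×10⁷ m.
Transfer ellipse a_t = (r₁ + r₂)/2 = 1.279×10⁷ m.
At r₁: circular v_c1 = √(μ/r₁) = 7201 m/s; transfer-periapsis v_p = √[μ(2/r₁ − 1/a_t)] = 8849 m/s.
Δv₁ = v_p − v_c1 = 1648 m/s.
At r₂: circular v_c2 = √(μ/r₂) = 4101 m/s; transfer-apoapsis v_a = √[μ(2/r₂ − 1/a_t)] = 2870 m/s.
Δv₂ = v_c2 − v_a = 1231 m/s.
Total Δv = Δv₁ + Δv₂ = 2879 m/s = 2.879 km/s.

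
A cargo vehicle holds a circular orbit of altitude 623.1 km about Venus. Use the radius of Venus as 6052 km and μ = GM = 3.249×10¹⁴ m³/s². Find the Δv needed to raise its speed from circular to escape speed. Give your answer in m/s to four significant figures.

r = 6052 + 623.1 = 6675.1 km = 6.6751×10⁶ m.
Circular speed v_c = √(μ/r) = 6977 m/s.
Escape speed v_esc = √(2μ/r) = √2 × v_c = 9866 m/s.
Δv = v_esc − v_c = 2890 m/s.

Δv ≈ 2890 m/s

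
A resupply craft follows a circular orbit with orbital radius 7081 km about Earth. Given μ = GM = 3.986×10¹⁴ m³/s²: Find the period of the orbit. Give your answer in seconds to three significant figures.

T ≈ 5930 seconds

r = 7081 km = 7.081×10⁶ m.
Kepler's third law: T = 2π√(r³/μ) = 2π√((7.081×10⁶)³ / 3.986×10¹⁴).
r³/μ = 8.907×10⁵ s², so T = 2π × 9.438×10² = 5.930×10³ s.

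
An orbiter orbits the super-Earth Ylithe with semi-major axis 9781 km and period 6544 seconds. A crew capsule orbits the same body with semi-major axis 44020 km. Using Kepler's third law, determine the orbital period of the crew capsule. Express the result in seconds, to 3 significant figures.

Kepler's third law: T² ∝ a³, so T₂ = T₁ (a₂/a₁)^(3/2).
a₂/a₁ = 4.501, (a₂/a₁)^(3/2) = 9.548.
T₂ = 6544 × 9.548 = 62480 seconds.

T₂ ≈ 62500 seconds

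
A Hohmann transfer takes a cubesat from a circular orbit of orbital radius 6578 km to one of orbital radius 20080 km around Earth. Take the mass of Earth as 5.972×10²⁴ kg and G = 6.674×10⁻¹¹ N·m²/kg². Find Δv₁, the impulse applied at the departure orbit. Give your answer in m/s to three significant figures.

μ = GM = 6.674×10⁻¹¹ × 5.972×10²⁴ = 3.986×10¹⁴ m³/s².
r₁ = 6578 km = 6.578×10⁶ m.
r₂ = 20080 km = 2.008×10⁷ m.
Transfer ellipse a_t = (r₁ + r₂)/2 = 1.333×10⁷ m.
At r₁: circular v_c1 = √(μ/r₁) = 7784 m/s; transfer-perigee v_p = √[μ(2/r₁ − 1/a_t)] = 9554 m/s.
Δv₁ = v_p − v_c1 = 1770 m/s.

Δv ≈ 1770 m/s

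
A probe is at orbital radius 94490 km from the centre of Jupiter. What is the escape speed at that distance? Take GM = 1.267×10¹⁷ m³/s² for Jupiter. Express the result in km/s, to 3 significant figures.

v_esc ≈ 51.8 km/s

r = 94490 km = 9.449×10⁷ m.
Escape speed v_esc = √(2μ/r) = √(2 × 1.267×10¹⁷ / 9.449×10⁷) = √(2.682×10⁹) = 51790 m/s.
= 51.79 km/s.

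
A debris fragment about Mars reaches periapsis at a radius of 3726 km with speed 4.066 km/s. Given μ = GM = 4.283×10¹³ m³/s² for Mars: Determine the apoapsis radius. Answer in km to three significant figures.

apoapsis radius ≈ 9540 km

r_p = 3.726×10⁶ m.
Specific energy ε = v²/2 − μ/r = -3.229×10⁶ J/kg, so a = −μ/(2ε) = 6.633×10⁶ m.
The apsides satisfy r_p + r_a = 2a, so the apoapsis radius is 2a − r_p = 9.539×10⁶ m = 9539.3 km.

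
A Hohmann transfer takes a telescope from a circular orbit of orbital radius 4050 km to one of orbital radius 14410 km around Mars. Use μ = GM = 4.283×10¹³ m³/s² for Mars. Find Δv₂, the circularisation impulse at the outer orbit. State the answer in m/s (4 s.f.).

Δv ≈ 582.0 m/s

r₁ = 4050 km = 4.050×10⁶ m.
r₂ = 14410 km = 1.441×10⁷ m.
Transfer ellipse a_t = (r₁ + r₂)/2 = 9.230×10⁶ m.
At r₁: circular v_c1 = √(μ/r₁) = 3252 m/s; transfer-periapsis v_p = √[μ(2/r₁ − 1/a_t)] = 4063 m/s.
At r₂: circular v_c2 = √(μ/r₂) = 1724 m/s; transfer-apoapsis v_a = √[μ(2/r₂ − 1/a_t)] = 1142 m/s.
Δv₂ = v_c2 − v_a = 582.0 m/s.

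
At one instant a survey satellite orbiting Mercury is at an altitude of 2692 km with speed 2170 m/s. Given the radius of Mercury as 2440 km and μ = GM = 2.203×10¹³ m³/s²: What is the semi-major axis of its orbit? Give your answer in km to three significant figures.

r = 2440 + 2692 = 5132.0 km = 5.132×10⁶ m.
Vis-viva rearranged: 1/a = 2/r − v²/μ = 3.897×10⁻⁷ − 2.137×10⁻⁷ = 1.760×10⁻⁷ m⁻¹.
a = 5.683×10⁶ m = 5683.0 km.

a ≈ 5680 km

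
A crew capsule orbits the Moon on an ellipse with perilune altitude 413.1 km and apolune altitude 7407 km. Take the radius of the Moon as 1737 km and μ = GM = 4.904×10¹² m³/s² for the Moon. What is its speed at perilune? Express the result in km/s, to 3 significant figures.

r_p = 1737 + 413.1 = 2150.1 km = 2.1501×10⁶ m.
r_a = 1737 + 7407 = 9144.0 km = 9.1440×10⁶ m.
Semi-major axis a = (r_p + r_a)/2 = 5647.1 km = 5.647×10⁶ m.
Vis-viva: v² = μ(2/r − 1/a) = 4.904×10¹² × (9.302×10⁻⁷ − 1.771×10⁻⁷) = 3.693×10⁶ m²/s².
v = 1922 m/s = 1.922 km/s.

v ≈ 1.92 km/s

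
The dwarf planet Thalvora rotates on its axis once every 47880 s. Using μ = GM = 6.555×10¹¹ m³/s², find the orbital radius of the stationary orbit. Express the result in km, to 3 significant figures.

A synchronous orbit has period T, so by Kepler's third law a = (μT²/4π²)^(1/3).
μT²/4π² = 6.555×10¹¹ × (4.788×10⁴)² / 39.48 = 3.806×10¹⁹ m³.
a = 3.364×10⁶ m = 3363.9 km.

r_sync ≈ 3360 km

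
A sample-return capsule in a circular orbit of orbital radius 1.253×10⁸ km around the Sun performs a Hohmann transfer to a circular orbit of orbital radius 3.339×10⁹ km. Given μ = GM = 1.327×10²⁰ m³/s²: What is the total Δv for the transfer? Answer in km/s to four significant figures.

r₁ = 1.253×10⁸ km = 1.253×10¹¹ m.
r₂ = 3.339×10⁹ km = 3.339×10¹² m.
Transfer ellipse a_t = (r₁ + r₂)/2 = 1.732×10¹² m.
At r₁: circular v_c1 = √(μ/r₁) = 32540 m/s; transfer-perihelion v_p = √[μ(2/r₁ − 1/a_t)] = 45180 m/s.
Δv₁ = v_p − v_c1 = 12640 m/s.
At r₂: circular v_c2 = √(μ/r₂) = 6304 m/s; transfer-aphelion v_a = √[μ(2/r₂ − 1/a_t)] = 1696 m/s.
Δv₂ = v_c2 − v_a = 4609 m/s.
Total Δv = Δv₁ + Δv₂ = 17250 m/s = 17.25 km/s.

Δv_total ≈ 17.25 km/s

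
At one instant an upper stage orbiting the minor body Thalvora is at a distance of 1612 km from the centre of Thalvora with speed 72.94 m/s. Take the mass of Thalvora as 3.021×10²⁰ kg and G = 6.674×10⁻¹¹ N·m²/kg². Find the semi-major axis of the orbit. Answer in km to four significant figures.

a ≈ 1024 km

μ = GM = 6.674×10⁻¹¹ × 3.021×10²⁰ = 2.016×10¹⁰ m³/s².
r = 1.612×10⁶ m.
Vis-viva rearranged: 1/a = 2/r − v²/μ = 1.241×10⁻⁶ − 2.639×10⁻⁷ = 9.768×10⁻⁷ m⁻¹.
a = 1.024×10⁶ m = 1023.7 km.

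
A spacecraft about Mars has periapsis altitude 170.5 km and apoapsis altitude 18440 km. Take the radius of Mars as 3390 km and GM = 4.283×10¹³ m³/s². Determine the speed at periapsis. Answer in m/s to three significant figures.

v ≈ 4550 m/s

r_p = 3390 + 170.5 = 3560.5 km = 3.5605×10⁶ m.
r_a = 3390 + 18440 = 21830 km = 2.1830×10⁷ m.
Semi-major axis a = (r_p + r_a)/2 = 12695 km = 1.270×10⁷ m.
Vis-viva: v² = μ(2/r − 1/a) = 4.283×10¹³ × (5.617×10⁻⁷ − 7.877×10⁻⁸) = 2.068×10⁷ m²/s².
v = 4548 m/s.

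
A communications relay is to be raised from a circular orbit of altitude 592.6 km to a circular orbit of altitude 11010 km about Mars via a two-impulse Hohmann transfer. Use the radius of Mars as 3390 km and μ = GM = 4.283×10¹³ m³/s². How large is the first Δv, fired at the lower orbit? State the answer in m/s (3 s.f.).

r₁ = 3390 + 592.6 = 3982.6 km = 3.9826×10⁶ m.
r₂ = 3390 + 11010 = 14400 km = 1.4400×10⁷ m.
Transfer ellipse a_t = (r₁ + r₂)/2 = 9.191×10⁶ m.
At r₁: circular v_c1 = √(μ/r₁) = 3279 m/s; transfer-periapsis v_p = √[μ(2/r₁ − 1/a_t)] = 4105 m/s.
Δv₁ = v_p − v_c1 = 825.3 m/s.

Δv ≈ 825 m/s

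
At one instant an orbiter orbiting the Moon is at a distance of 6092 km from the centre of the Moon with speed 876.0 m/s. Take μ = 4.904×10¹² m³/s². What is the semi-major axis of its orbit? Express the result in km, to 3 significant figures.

r = 6.092×10⁶ m.
Vis-viva rearranged: 1/a = 2/r − v²/μ = 3.283×10⁻⁷ − 1.565×10⁻⁷ = 1.718×10⁻⁷ m⁻¹.
a = 5.820×10⁶ m = 5820.1 km.

a ≈ 5820 km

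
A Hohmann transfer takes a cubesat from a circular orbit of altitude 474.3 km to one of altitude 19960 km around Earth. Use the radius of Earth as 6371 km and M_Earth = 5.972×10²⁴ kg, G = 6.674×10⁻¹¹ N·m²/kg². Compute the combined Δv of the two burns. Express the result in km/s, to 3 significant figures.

μ = GM = 6.674×10⁻¹¹ × 5.972×10²⁴ = 3.986×10¹⁴ m³/s².
r₁ = 6371 + 474.3 = 6845.3 km = 6.8453×10⁶ m.
r₂ = 6371 + 19960 = 26331 km = 2.6331×10⁷ m.
Transfer ellipse a_t = (r₁ + r₂)/2 = 1.659×10⁷ m.
At r₁: circular v_c1 = √(μ/r₁) = 7631 m/s; transfer-perigee v_p = √[μ(2/r₁ − 1/a_t)] = 9614 m/s.
Δv₁ = v_p − v_c1 = 1983 m/s.
At r₂: circular v_c2 = √(μ/r₂) = 3891 m/s; transfer-apogee v_a = √[μ(2/r₂ − 1/a_t)] = 2499 m/s.
Δv₂ = v_c2 − v_a = 1391 m/s.
Total Δv = Δv₁ + Δv₂ = 3374 m/s = 3.374 km/s.

Δv_total ≈ 3.37 km/s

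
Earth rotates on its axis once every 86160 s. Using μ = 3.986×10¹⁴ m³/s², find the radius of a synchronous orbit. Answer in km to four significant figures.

r_sync ≈ 42160 km

A synchronous orbit has period T, so by Kepler's third law a = (μT²/4π²)^(1/3).
μT²/4π² = 3.986×10¹⁴ × (8.616×10⁴)² / 39.48 = 7.495×10²² m³.
a = 4.216×10⁷ m = 42163 km.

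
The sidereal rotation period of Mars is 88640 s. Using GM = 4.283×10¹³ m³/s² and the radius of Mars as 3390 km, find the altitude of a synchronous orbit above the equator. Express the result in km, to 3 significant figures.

A synchronous orbit has period T, so by Kepler's third law a = (μT²/4π²)^(1/3).
μT²/4π² = 4.283×10¹³ × (8.864×10⁴)² / 39.48 = 8.524×10²¹ m³.
a = 2.043×10⁷ m = 20428 km.
Altitude h = a − R = 20428 − 3390 = 17038 km.

h_sync ≈ 17000 km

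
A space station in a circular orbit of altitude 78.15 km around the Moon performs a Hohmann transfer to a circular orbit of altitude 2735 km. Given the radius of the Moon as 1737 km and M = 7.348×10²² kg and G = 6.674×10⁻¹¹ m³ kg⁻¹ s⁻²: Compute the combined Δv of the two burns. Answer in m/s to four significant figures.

Δv_total ≈ 568.2 m/s

μ = GM = 6.674×10⁻¹¹ × 7.348×10²² = 4.904×10¹² m³/s².
r₁ = 1737 + 78.15 = 1815.2 km = 1.8152×10⁶ m.
r₂ = 1737 + 2735 = 4472.0 km = 4.4720×10⁶ m.
Transfer ellipse a_t = (r₁ + r₂)/2 = 3.144×10⁶ m.
At r₁: circular v_c1 = √(μ/r₁) = 1644 m/s; transfer-perilune v_p = √[μ(2/r₁ − 1/a_t)] = 1960 m/s.
Δv₁ = v_p − v_c1 = 316.8 m/s.
At r₂: circular v_c2 = √(μ/r₂) = 1047 m/s; transfer-apolune v_a = √[μ(2/r₂ − 1/a_t)] = 795.7 m/s.
Δv₂ = v_c2 − v_a = 251.5 m/s.
Total Δv = Δv₁ + Δv₂ = 568.2 m/s.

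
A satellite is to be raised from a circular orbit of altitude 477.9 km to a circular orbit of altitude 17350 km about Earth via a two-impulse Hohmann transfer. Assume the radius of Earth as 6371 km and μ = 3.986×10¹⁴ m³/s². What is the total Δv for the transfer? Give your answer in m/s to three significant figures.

Δv_total ≈ 3230 m/s

r₁ = 6371 + 477.9 = 6848.9 km = 6.8489×10⁶ m.
r₂ = 6371 + 17350 = 23721 km = 2.3721×10⁷ m.
Transfer ellipse a_t = (r₁ + r₂)/2 = 1.528×10⁷ m.
At r₁: circular v_c1 = √(μ/r₁) = 7629 m/s; transfer-perigee v_p = √[μ(2/r₁ − 1/a_t)] = 9504 m/s.
Δv₁ = v_p − v_c1 = 1875 m/s.
At r₂: circular v_c2 = √(μ/r₂) = 4099 m/s; transfer-apogee v_a = √[μ(2/r₂ − 1/a_t)] = 2744 m/s.
Δv₂ = v_c2 − v_a = 1355 m/s.
Total Δv = Δv₁ + Δv₂ = 3230 m/s.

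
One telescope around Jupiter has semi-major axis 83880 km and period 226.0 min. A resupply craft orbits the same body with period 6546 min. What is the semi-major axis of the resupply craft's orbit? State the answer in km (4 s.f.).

Kepler's third law: a³ ∝ T², so a₂ = a₁ (T₂/T₁)^(2/3).
T₂/T₁ = 28.96, (T₂/T₁)^(2/3) = 9.431.
a₂ = 83880 × 9.431 = 7.911×10⁵ km.

a₂ ≈ 7.911×10⁵ km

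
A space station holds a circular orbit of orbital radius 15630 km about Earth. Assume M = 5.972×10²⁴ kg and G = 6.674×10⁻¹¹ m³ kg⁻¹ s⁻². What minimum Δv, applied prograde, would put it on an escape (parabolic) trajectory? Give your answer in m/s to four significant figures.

Δv ≈ 2092 m/s

μ = GM = 6.674×10⁻¹¹ × 5.972×10²⁴ = 3.986×10¹⁴ m³/s².
r = 15630 km = 1.563×10⁷ m.
Circular speed v_c = √(μ/r) = 5050 m/s.
Escape speed v_esc = √(2μ/r) = √2 × v_c = 7141 m/s.
Δv = v_esc − v_c = 2092 m/s.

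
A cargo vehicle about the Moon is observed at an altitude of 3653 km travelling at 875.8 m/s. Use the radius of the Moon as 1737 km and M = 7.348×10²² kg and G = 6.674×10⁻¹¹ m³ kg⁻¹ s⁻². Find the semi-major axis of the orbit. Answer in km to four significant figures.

a ≈ 4659 km

μ = GM = 6.674×10⁻¹¹ × 7.348×10²² = 4.904×10¹² m³/s².
r = 1737 + 3653 = 5390.0 km = 5.390×10⁶ m.
Vis-viva rearranged: 1/a = 2/r − v²/μ = 3.711×10⁻⁷ − 1.564×10⁻⁷ = 2.147×10⁻⁷ m⁻¹.
a = 4.659×10⁶ m = 4658.7 km.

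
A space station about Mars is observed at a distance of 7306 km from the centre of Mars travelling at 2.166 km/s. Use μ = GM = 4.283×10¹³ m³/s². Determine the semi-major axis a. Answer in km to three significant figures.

r = 7.306×10⁶ m.
Vis-viva rearranged: 1/a = 2/r − v²/μ = 2.737×10⁻⁷ − 1.095×10⁻⁷ = 1.642×10⁻⁷ m⁻¹.
a = 6.090×10⁶ m = 6089.8 km.

a ≈ 6090 km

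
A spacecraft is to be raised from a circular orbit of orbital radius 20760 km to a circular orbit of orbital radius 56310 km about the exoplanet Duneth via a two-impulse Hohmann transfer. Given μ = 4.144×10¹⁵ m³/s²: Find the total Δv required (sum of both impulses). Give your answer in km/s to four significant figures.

Δv_total ≈ 5.233 km/s

r₁ = 20760 km = 2.076×10⁷ m.
r₂ = 56310 km = 5.631×10⁷ m.
Transfer ellipse a_t = (r₁ + r₂)/2 = 3.854×10⁷ m.
At r₁: circular v_c1 = √(μ/r₁) = 14130 m/s; transfer-periapsis v_p = √[μ(2/r₁ − 1/a_t)] = 17080 m/s.
Δv₁ = v_p − v_c1 = 2950 m/s.
At r₂: circular v_c2 = √(μ/r₂) = 8579 m/s; transfer-apoapsis v_a = √[μ(2/r₂ − 1/a_t)] = 6297 m/s.
Δv₂ = v_c2 − v_a = 2282 m/s.
Total Δv = Δv₁ + Δv₂ = 5233 m/s = 5.233 km/s.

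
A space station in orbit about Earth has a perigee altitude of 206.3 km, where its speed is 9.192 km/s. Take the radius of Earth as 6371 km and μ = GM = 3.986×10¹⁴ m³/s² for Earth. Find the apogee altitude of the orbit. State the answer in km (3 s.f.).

r_p = 6371 + 206.3 = 6577.3 km = 6.577×10⁶ m.
Specific energy ε = v²/2 − μ/r = -1.836×10⁷ J/kg, so a = −μ/(2ε) = 1.086×10⁷ m.
The apsides satisfy r_p + r_a = 2a, so the apogee radius is 2a − r_p = 1.514×10⁷ m = 15138 km.
Apogee altitude = 15138 − 6371 = 8766.7 km.

apogee altitude ≈ 8770 km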